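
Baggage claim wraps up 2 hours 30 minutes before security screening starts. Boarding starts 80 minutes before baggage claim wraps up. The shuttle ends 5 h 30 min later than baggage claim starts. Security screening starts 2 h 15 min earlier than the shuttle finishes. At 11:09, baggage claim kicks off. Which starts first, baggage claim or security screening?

baggage claim

The shuttle ends at 11:09 + 330 min = 16:39.
Security screening starts at 16:39 − 135 min = 14:24.
Baggage claim starts at 11:09 and security screening starts at 14:24, so baggage claim is first.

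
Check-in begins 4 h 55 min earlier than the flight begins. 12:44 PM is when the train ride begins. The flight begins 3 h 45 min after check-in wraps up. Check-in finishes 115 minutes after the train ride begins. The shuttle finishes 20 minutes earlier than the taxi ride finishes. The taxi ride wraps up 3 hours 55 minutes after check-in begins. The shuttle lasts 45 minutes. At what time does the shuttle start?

Check-in ends at 12:44 PM + 115 min = 2:39 PM.
The flight starts at 2:39 PM + 225 min = 6:24 PM.
Check-in starts at 6:24 PM − 295 min = 1:29 PM.
The taxi ride ends at 1:29 PM + 235 min = 5:24 PM.
The shuttle ends at 5:24 PM − 20 min = 5:04 PM.
The shuttle starts at 5:04 PM − 45 min = 4:19 PM.

4:19 PM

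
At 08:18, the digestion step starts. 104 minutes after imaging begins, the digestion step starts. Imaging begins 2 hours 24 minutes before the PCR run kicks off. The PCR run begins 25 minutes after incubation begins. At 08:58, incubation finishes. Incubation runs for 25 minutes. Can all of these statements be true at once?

Incubation starts at 08:58 − 25 min = 08:33.
The PCR run starts at 08:33 + 25 min = 08:58.
Imaging starts at 08:58 − 144 min = 06:34.
The digestion step starts at 06:34 + 104 min = 08:18.
That matches the stated 08:18, so the schedule is consistent.

Yes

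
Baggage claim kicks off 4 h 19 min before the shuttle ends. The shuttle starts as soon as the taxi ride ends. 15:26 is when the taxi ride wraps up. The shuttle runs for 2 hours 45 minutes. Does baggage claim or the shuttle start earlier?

baggage claim

The shuttle starts at 15:26.
The shuttle ends at 15:26 + 165 min = 18:11.
Baggage claim starts at 18:11 − 259 min = 13:52.
Baggage claim starts at 13:52 and the shuttle starts at 15:26, so baggage claim is first.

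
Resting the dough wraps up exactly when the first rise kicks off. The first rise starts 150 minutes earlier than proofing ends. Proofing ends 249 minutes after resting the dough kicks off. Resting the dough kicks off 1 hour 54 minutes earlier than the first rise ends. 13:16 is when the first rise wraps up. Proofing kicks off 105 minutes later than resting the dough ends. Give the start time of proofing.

14:46

Resting the dough starts at 13:16 − 114 min = 11:22.
Proofing ends at 11:22 + 249 min = 15:31.
The first rise starts at 15:31 − 150 min = 13:01.
So resting the dough ends at 13:01.
Proofing starts at 13:01 + 105 min = 14:46.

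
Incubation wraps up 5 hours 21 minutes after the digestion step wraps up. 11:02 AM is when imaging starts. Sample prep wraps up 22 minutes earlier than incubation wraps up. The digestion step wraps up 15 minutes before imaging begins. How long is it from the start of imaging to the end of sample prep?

The digestion step ends at 11:02 AM − 15 min = 10:47 AM.
Incubation ends at 10:47 AM + 321 min = 4:08 PM.
Sample prep ends at 4:08 PM − 22 min = 3:46 PM.
From 11:02 AM to 3:46 PM is 4 hours 44 minutes.

4 hours 44 minutes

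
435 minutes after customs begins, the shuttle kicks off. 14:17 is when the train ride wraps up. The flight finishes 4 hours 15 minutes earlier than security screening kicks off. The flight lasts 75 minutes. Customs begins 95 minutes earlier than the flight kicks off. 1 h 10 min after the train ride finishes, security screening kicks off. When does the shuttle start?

15:37

Security screening starts at 14:17 + 70 min = 15:27.
The flight ends at 15:27 − 255 min = 11:12.
The flight starts at 11:12 − 75 min = 09:57.
Customs starts at 09:57 − 95 min = 08:22.
The shuttle starts at 08:22 + 435 min = 15:37.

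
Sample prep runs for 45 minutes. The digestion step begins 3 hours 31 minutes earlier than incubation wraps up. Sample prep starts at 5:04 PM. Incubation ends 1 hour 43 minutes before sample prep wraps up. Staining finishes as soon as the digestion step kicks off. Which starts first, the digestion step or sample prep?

Sample prep ends at 5:04 PM + 45 min = 5:49 PM.
Incubation ends at 5:49 PM − 103 min = 4:06 PM.
The digestion step starts at 4:06 PM − 211 min = 12:35 PM.
The digestion step starts at 12:35 PM and sample prep starts at 5:04 PM, so the digestion step is first.

the digestion step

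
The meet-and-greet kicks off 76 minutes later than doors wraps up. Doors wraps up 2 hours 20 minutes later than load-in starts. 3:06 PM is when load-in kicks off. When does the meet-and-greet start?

6:42 PM

Doors ends at 3:06 PM + 140 min = 5:26 PM.
The meet-and-greet starts at 5:26 PM + 76 min = 6:42 PM.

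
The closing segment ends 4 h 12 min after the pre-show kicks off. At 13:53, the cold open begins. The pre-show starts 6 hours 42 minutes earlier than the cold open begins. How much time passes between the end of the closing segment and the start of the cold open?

150 minutes

The pre-show starts at 13:53 − 402 min = 07:11.
The closing segment ends at 07:11 + 252 min = 11:23.
From 11:23 to 13:53 is 150 minutes.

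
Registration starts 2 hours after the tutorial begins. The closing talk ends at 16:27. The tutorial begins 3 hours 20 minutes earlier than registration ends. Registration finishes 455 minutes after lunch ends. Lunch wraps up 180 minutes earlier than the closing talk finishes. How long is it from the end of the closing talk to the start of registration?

Lunch ends at 16:27 − 180 min = 13:27.
Registration ends at 13:27 + 455 min = 21:02.
The tutorial starts at 21:02 − 200 min = 17:42.
Registration starts at 17:42 + 120 min = 19:42.
From 16:27 to 19:42 is 3 hours 15 minutes.

3 hours 15 minutes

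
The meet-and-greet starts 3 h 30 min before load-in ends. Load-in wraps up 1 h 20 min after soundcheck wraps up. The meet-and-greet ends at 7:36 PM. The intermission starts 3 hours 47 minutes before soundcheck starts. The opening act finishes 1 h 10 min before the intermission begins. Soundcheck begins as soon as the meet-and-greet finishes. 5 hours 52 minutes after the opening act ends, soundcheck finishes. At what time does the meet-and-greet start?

6:21 PM

Soundcheck starts at 7:36 PM.
The intermission starts at 7:36 PM − 227 min = 3:49 PM.
The opening act ends at 3:49 PM − 70 min = 2:39 PM.
Soundcheck ends at 2:39 PM + 352 min = 8:31 PM.
Load-in ends at 8:31 PM + 80 min = 9:51 PM.
The meet-and-greet starts at 9:51 PM − 210 min = 6:21 PM.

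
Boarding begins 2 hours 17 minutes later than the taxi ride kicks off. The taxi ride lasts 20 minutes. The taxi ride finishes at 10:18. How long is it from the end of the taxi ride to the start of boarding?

The taxi ride starts at 10:18 − 20 min = 09:58.
Boarding starts at 09:58 + 137 min = 12:15.
From 10:18 to 12:15 is 1 h 57 min.

1 h 57 min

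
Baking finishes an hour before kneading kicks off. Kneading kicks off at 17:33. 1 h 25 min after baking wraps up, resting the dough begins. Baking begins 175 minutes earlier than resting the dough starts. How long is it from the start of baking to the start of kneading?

Baking ends at 17:33 − 60 min = 16:33.
Resting the dough starts at 16:33 + 85 min = 17:58.
Baking starts at 17:58 − 175 min = 15:03.
From 15:03 to 17:33 is 150 minutes.

150 minutes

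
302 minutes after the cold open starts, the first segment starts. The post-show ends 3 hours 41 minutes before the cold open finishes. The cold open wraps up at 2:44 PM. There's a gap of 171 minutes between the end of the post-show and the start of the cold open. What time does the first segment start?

The post-show ends at 2:44 PM − 221 min = 11:03 AM.
The cold open starts at 11:03 AM + 171 min = 1:54 PM.
The first segment starts at 1:54 PM + 302 min = 6:56 PM.

6:56 PM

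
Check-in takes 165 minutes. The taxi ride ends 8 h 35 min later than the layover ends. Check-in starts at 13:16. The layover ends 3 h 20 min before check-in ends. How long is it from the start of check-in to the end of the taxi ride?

Check-in ends at 13:16 + 165 min = 16:01.
The layover ends at 16:01 − 200 min = 12:41.
The taxi ride ends at 12:41 + 515 min = 21:16.
From 13:16 to 21:16 is 480 minutes.

480 minutes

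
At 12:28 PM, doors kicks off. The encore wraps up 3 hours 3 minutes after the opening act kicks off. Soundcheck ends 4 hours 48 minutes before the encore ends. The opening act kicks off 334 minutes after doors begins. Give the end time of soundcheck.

4:17 PM

The opening act starts at 12:28 PM + 334 min = 6:02 PM.
The encore ends at 6:02 PM + 183 min = 9:05 PM.
Soundcheck ends at 9:05 PM − 288 min = 4:17 PM.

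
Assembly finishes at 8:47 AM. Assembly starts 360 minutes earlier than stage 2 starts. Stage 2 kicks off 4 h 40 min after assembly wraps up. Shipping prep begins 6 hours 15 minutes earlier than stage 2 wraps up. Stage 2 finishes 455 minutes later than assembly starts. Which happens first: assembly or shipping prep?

assembly

Stage 2 starts at 8:47 AM + 280 min = 1:27 PM.
Assembly starts at 1:27 PM − 360 min = 7:27 AM.
Stage 2 ends at 7:27 AM + 455 min = 3:02 PM.
Shipping prep starts at 3:02 PM − 375 min = 8:47 AM.
Assembly starts at 7:27 AM and shipping prep starts at 8:47 AM, so assembly is first.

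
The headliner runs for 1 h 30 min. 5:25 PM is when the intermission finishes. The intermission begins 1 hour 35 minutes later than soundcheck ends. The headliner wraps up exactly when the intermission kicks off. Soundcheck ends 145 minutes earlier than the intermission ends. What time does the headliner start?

Soundcheck ends at 5:25 PM − 145 min = 3:00 PM.
The intermission starts at 3:00 PM + 95 min = 4:35 PM.
So the headliner ends at 4:35 PM.
The headliner starts at 4:35 PM − 90 min = 3:05 PM.

3:05 PM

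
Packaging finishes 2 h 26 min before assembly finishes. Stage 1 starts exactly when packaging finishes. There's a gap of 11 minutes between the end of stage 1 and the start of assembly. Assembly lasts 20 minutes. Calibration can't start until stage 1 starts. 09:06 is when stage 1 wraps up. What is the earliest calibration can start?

Assembly starts at 09:06 + 11 min = 09:17.
Assembly ends at 09:17 + 20 min = 09:37.
Packaging ends at 09:37 − 146 min = 07:11.
So stage 1 starts at 07:11.
Calibration is bounded by stage 1, so the earliest it can start is 07:11.

07:11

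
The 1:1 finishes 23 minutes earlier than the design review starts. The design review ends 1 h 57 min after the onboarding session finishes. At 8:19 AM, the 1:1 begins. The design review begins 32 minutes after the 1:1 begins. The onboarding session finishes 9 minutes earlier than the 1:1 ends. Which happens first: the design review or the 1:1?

the 1:1

The design review starts at 8:19 AM + 32 min = 8:51 AM.
The design review starts at 8:51 AM and the 1:1 starts at 8:19 AM, so the 1:1 is first.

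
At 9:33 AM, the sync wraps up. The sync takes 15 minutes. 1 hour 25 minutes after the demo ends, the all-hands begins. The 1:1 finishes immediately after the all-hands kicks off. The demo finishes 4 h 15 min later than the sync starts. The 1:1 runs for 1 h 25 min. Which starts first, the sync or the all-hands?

the sync

The sync starts at 9:33 AM − 15 min = 9:18 AM.
The demo ends at 9:18 AM + 255 min = 1:33 PM.
The all-hands starts at 1:33 PM + 85 min = 2:58 PM.
The sync starts at 9:18 AM and the all-hands starts at 2:58 PM, so the sync is first.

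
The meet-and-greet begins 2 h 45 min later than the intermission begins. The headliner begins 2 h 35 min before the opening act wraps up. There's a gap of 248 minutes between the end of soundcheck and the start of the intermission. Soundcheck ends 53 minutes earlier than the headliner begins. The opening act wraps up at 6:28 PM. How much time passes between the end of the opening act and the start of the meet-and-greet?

3 h 25 min

The headliner starts at 6:28 PM − 155 min = 3:53 PM.
Soundcheck ends at 3:53 PM − 53 min = 3:00 PM.
The intermission starts at 3:00 PM + 248 min = 7:08 PM.
The meet-and-greet starts at 7:08 PM + 165 min = 9:53 PM.
From 6:28 PM to 9:53 PM is 3 h 25 min.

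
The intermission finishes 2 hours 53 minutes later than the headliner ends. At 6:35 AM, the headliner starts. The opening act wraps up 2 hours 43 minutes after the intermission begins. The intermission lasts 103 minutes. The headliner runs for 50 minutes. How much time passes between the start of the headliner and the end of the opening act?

283 minutes

The headliner ends at 6:35 AM + 50 min = 7:25 AM.
The intermission ends at 7:25 AM + 173 min = 10:18 AM.
The intermission starts at 10:18 AM − 103 min = 8:35 AM.
The opening act ends at 8:35 AM + 163 min = 11:18 AM.
From 6:35 AM to 11:18 AM is 283 minutes.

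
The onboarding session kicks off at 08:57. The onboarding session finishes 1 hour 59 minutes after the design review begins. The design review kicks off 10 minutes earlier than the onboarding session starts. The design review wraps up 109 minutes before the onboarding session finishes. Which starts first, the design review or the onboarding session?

The design review starts at 08:57 − 10 min = 08:47.
The design review starts at 08:47 and the onboarding session starts at 08:57, so the design review is first.

the design review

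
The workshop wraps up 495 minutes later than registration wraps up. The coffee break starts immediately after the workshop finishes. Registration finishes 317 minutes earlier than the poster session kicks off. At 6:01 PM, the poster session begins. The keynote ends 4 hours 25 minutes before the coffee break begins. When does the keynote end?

4:34 PM

Registration ends at 6:01 PM − 317 min = 12:44 PM.
The workshop ends at 12:44 PM + 495 min = 8:59 PM.
So the coffee break starts at 8:59 PM.
The keynote ends at 8:59 PM − 265 min = 4:34 PM.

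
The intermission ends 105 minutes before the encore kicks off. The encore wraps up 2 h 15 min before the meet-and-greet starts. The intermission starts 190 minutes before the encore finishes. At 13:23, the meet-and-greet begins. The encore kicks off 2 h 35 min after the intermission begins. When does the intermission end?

The encore ends at 13:23 − 135 min = 11:08.
The intermission starts at 11:08 − 190 min = 07:58.
The encore starts at 07:58 + 155 min = 10:33.
The intermission ends at 10:33 − 105 min = 08:48.

08:48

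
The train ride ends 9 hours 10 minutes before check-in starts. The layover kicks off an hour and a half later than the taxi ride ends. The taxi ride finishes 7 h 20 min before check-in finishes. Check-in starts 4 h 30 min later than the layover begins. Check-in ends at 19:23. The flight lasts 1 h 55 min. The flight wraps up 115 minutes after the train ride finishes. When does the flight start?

The taxi ride ends at 19:23 − 440 min = 12:03.
The layover starts at 12:03 + 90 min = 13:33.
Check-in starts at 13:33 + 270 min = 18:03.
The train ride ends at 18:03 − 550 min = 08:53.
The flight ends at 08:53 + 115 min = 10:48.
The flight starts at 10:48 − 115 min = 08:53.

08:53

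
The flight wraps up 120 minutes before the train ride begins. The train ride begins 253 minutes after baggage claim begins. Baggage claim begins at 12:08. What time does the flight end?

14:21

The train ride starts at 12:08 + 253 min = 16:21.
The flight ends at 16:21 − 120 min = 14:21.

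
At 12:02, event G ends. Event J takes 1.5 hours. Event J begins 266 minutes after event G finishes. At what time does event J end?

Event J starts at 12:02 + 266 min = 16:28.
Event J ends at 16:28 + 90 min = 17:58.

17:58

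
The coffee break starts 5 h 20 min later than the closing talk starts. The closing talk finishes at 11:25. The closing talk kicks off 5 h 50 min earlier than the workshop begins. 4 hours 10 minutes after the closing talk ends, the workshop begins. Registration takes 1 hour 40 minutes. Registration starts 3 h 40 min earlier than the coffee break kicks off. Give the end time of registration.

The workshop starts at 11:25 + 250 min = 15:35.
The closing talk starts at 15:35 − 350 min = 09:45.
The coffee break starts at 09:45 + 320 min = 15:05.
Registration starts at 15:05 − 220 min = 11:25.
Registration ends at 11:25 + 100 min = 13:05.

13:05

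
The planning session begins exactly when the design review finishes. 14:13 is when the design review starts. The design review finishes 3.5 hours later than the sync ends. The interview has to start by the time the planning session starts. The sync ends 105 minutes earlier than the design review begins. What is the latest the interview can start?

The sync ends at 14:13 − 105 min = 12:28.
The design review ends at 12:28 + 210 min = 15:58.
So the planning session starts at 15:58.
The interview is bounded by the planning session, so the latest it can start is 15:58.

15:58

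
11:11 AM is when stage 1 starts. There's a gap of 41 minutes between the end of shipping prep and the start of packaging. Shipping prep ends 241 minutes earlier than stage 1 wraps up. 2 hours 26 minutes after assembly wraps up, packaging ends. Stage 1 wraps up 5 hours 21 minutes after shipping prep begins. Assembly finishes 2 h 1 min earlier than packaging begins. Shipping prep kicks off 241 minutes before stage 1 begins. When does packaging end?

Shipping prep starts at 11:11 AM − 241 min = 7:10 AM.
Stage 1 ends at 7:10 AM + 321 min = 12:31 PM.
Shipping prep ends at 12:31 PM − 241 min = 8:30 AM.
Packaging starts at 8:30 AM + 41 min = 9:11 AM.
Assembly ends at 9:11 AM − 121 min = 7:10 AM.
Packaging ends at 7:10 AM + 146 min = 9:36 AM.

9:36 AM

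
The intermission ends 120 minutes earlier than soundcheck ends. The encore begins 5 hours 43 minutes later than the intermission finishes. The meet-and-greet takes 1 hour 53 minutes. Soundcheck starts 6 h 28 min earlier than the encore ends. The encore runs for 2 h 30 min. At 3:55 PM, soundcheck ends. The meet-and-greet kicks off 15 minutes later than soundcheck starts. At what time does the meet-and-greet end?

The intermission ends at 3:55 PM − 120 min = 1:55 PM.
The encore starts at 1:55 PM + 343 min = 7:38 PM.
The encore ends at 7:38 PM + 150 min = 10:08 PM.
Soundcheck starts at 10:08 PM − 388 min = 3:40 PM.
The meet-and-greet starts at 3:40 PM + 15 min = 3:55 PM.
The meet-and-greet ends at 3:55 PM + 113 min = 5:48 PM.

5:48 PM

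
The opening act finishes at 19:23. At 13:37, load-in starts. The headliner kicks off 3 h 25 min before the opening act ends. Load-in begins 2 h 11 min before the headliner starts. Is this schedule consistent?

No

The headliner starts at 19:23 − 205 min = 15:58.
Load-in starts at 15:58 − 131 min = 13:47.
But load-in is also said to start at 13:37 — a 10-minute conflict.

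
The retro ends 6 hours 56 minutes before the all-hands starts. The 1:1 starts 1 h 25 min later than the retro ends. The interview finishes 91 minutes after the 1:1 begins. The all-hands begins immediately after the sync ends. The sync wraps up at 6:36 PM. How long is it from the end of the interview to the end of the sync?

The all-hands starts at 6:36 PM.
The retro ends at 6:36 PM − 416 min = 11:40 AM.
The 1:1 starts at 11:40 AM + 85 min = 1:05 PM.
The interview ends at 1:05 PM + 91 min = 2:36 PM.
From 2:36 PM to 6:36 PM is 4 hours.

4 hours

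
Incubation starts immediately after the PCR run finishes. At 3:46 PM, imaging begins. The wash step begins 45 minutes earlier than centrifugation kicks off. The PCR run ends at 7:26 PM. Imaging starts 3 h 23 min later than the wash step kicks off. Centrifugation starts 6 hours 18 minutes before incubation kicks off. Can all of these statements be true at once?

Incubation starts at 7:26 PM.
Centrifugation starts at 7:26 PM − 378 min = 1:08 PM.
The wash step starts at 1:08 PM − 45 min = 12:23 PM.
Imaging starts at 12:23 PM + 203 min = 3:46 PM.
That matches the stated 3:46 PM, so the schedule is consistent.

Yes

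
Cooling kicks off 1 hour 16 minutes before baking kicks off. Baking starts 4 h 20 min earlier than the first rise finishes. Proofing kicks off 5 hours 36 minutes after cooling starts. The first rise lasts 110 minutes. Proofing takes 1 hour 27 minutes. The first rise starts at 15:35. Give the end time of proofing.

The first rise ends at 15:35 + 110 min = 17:25.
Baking starts at 17:25 − 260 min = 13:05.
Cooling starts at 13:05 − 76 min = 11:49.
Proofing starts at 11:49 + 336 min = 17:25.
Proofing ends at 17:25 + 87 min = 18:52.

18:52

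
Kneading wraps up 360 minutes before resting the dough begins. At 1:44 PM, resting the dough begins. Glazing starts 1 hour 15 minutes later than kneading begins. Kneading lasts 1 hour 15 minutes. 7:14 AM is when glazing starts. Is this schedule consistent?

No

Kneading ends at 1:44 PM − 360 min = 7:44 AM.
Kneading starts at 7:44 AM − 75 min = 6:29 AM.
Glazing starts at 6:29 AM + 75 min = 7:44 AM.
But glazing is also said to start at 7:14 AM — a 30-minute conflict.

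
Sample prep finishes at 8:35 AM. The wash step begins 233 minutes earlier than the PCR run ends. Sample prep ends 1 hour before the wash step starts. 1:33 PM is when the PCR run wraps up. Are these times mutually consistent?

No

The wash step starts at 1:33 PM − 233 min = 9:40 AM.
Sample prep ends at 9:40 AM − 60 min = 8:40 AM.
But sample prep is also said to end at 8:35 AM — a 5-minute conflict.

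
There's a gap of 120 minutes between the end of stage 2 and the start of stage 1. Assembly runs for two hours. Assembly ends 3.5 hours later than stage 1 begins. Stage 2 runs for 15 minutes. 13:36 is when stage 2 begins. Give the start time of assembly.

Stage 2 ends at 13:36 + 15 min = 13:51.
Stage 1 starts at 13:51 + 120 min = 15:51.
Assembly ends at 15:51 + 210 min = 19:21.
Assembly starts at 19:21 − 120 min = 17:21.

17:21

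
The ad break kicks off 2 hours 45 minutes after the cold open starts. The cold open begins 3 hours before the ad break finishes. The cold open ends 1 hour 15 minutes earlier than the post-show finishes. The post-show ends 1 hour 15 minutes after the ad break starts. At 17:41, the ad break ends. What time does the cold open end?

The cold open starts at 17:41 − 180 min = 14:41.
The ad break starts at 14:41 + 165 min = 17:26.
The post-show ends at 17:26 + 75 min = 18:41.
The cold open ends at 18:41 − 75 min = 17:26.

17:26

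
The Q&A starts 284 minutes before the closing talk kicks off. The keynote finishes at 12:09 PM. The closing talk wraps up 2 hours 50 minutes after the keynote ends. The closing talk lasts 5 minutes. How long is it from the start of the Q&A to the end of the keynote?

1 hour 59 minutes

The closing talk ends at 12:09 PM + 170 min = 2:59 PM.
The closing talk starts at 2:59 PM − 5 min = 2:54 PM.
The Q&A starts at 2:54 PM − 284 min = 10:10 AM.
From 10:10 AM to 12:09 PM is 1 hour 59 minutes.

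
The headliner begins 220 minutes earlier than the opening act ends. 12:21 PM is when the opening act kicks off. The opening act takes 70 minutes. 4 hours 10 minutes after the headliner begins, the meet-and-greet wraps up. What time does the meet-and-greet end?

The opening act ends at 12:21 PM + 70 min = 1:31 PM.
The headliner starts at 1:31 PM − 220 min = 9:51 AM.
The meet-and-greet ends at 9:51 AM + 250 min = 2:01 PM.

2:01 PM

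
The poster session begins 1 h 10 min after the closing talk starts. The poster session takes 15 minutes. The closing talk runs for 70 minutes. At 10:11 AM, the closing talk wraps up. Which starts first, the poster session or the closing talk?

The closing talk starts at 10:11 AM − 70 min = 9:01 AM.
The poster session starts at 9:01 AM + 70 min = 10:11 AM.
The poster session starts at 10:11 AM and the closing talk starts at 9:01 AM, so the closing talk is first.

the closing talk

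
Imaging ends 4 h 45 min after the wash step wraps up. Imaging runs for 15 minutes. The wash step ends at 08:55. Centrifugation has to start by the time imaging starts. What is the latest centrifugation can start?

Imaging ends at 08:55 + 285 min = 13:40.
Imaging starts at 13:40 − 15 min = 13:25.
Centrifugation is bounded by imaging, so the latest it can start is 13:25.

13:25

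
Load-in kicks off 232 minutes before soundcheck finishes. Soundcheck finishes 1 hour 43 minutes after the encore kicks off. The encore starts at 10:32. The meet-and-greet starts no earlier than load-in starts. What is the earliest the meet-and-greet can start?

08:23

Soundcheck ends at 10:32 + 103 min = 12:15.
Load-in starts at 12:15 − 232 min = 08:23.
The meet-and-greet is bounded by load-in, so the earliest it can start is 08:23.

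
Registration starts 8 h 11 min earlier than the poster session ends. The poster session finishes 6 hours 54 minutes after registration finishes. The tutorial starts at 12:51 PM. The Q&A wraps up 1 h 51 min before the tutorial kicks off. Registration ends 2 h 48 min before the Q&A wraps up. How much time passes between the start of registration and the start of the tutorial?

5 h 56 min

The Q&A ends at 12:51 PM − 111 min = 11:00 AM.
Registration ends at 11:00 AM − 168 min = 8:12 AM.
The poster session ends at 8:12 AM + 414 min = 3:06 PM.
Registration starts at 3:06 PM − 491 min = 6:55 AM.
From 6:55 AM to 12:51 PM is 5 h 56 min.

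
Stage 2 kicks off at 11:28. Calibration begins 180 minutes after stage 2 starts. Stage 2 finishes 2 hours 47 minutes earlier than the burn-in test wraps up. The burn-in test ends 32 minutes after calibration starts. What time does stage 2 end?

12:13

Calibration starts at 11:28 + 180 min = 14:28.
The burn-in test ends at 14:28 + 32 min = 15:00.
Stage 2 ends at 15:00 − 167 min = 12:13.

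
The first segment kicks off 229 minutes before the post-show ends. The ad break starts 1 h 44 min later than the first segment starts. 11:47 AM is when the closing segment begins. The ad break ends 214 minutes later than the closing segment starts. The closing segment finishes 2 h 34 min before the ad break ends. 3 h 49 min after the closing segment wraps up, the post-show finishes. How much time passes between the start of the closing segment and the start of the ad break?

The ad break ends at 11:47 AM + 214 min = 3:21 PM.
The closing segment ends at 3:21 PM − 154 min = 12:47 PM.
The post-show ends at 12:47 PM + 229 min = 4:36 PM.
The first segment starts at 4:36 PM − 229 min = 12:47 PM.
The ad break starts at 12:47 PM + 104 min = 2:31 PM.
From 11:47 AM to 2:31 PM is 2 h 44 min.

2 h 44 min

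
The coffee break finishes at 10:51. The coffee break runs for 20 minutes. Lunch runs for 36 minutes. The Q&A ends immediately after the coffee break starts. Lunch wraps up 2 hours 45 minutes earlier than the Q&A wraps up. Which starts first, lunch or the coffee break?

The coffee break starts at 10:51 − 20 min = 10:31.
So the Q&A ends at 10:31.
Lunch ends at 10:31 − 165 min = 07:46.
Lunch starts at 07:46 − 36 min = 07:10.
Lunch starts at 07:10 and the coffee break starts at 10:31, so lunch is first.

lunch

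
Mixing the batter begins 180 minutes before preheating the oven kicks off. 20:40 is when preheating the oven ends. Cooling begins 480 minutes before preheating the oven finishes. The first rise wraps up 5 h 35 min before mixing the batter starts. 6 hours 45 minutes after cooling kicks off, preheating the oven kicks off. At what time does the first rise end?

Cooling starts at 20:40 − 480 min = 12:40.
Preheating the oven starts at 12:40 + 405 min = 19:25.
Mixing the batter starts at 19:25 − 180 min = 16:25.
The first rise ends at 16:25 − 335 min = 10:50.

10:50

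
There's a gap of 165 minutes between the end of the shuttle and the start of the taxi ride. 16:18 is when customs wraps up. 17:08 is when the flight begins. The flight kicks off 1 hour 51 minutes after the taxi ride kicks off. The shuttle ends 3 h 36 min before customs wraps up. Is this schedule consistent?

The shuttle ends at 16:18 − 216 min = 12:42.
The taxi ride starts at 12:42 + 165 min = 15:27.
The flight starts at 15:27 + 111 min = 17:18.
But the flight is also said to start at 17:08 — a 10-minute conflict.

No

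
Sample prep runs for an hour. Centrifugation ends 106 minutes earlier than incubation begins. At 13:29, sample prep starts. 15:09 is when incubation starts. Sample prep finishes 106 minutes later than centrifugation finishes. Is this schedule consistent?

Centrifugation ends at 15:09 − 106 min = 13:23.
Sample prep ends at 13:23 + 106 min = 15:09.
Sample prep starts at 15:09 − 60 min = 14:09.
But sample prep is also said to start at 13:29 — a 40-minute conflict.

No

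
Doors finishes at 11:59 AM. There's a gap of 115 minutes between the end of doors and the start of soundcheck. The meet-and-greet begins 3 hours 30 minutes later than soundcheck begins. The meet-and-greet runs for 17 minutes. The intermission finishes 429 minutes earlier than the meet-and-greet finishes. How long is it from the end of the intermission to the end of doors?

1 h 27 min

Soundcheck starts at 11:59 AM + 115 min = 1:54 PM.
The meet-and-greet starts at 1:54 PM + 210 min = 5:24 PM.
The meet-and-greet ends at 5:24 PM + 17 min = 5:41 PM.
The intermission ends at 5:41 PM − 429 min = 10:32 AM.
From 10:32 AM to 11:59 AM is 1 h 27 min.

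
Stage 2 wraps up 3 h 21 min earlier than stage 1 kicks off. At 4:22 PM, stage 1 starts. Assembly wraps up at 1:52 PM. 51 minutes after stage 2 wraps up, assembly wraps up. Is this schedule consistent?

Yes

Stage 2 ends at 4:22 PM − 201 min = 1:01 PM.
Assembly ends at 1:01 PM + 51 min = 1:52 PM.
That matches the stated 1:52 PM, so the schedule is consistent.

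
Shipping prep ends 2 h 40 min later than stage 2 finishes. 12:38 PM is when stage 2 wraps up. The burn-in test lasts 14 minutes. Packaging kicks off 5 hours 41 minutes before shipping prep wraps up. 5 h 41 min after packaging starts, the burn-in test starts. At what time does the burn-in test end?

3:32 PM

Shipping prep ends at 12:38 PM + 160 min = 3:18 PM.
Packaging starts at 3:18 PM − 341 min = 9:37 AM.
The burn-in test starts at 9:37 AM + 341 min = 3:18 PM.
The burn-in test ends at 3:18 PM + 14 min = 3:32 PM.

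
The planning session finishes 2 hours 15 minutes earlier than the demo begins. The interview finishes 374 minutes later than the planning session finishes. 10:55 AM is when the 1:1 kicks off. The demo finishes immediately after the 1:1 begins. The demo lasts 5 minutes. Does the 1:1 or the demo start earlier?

the demo

The demo ends at 10:55 AM.
The demo starts at 10:55 AM − 5 min = 10:50 AM.
The 1:1 starts at 10:55 AM and the demo starts at 10:50 AM, so the demo is first.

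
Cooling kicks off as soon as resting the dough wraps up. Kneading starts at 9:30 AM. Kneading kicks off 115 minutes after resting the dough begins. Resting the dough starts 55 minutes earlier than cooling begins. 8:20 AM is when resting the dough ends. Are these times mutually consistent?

Cooling starts at 8:20 AM.
Resting the dough starts at 8:20 AM − 55 min = 7:25 AM.
Kneading starts at 7:25 AM + 115 min = 9:20 AM.
But kneading is also said to start at 9:30 AM — a 10-minute conflict.

No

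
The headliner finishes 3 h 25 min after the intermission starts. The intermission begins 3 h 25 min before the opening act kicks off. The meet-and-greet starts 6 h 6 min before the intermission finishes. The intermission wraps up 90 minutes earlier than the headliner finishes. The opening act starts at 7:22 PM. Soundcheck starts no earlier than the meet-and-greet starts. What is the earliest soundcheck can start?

The intermission starts at 7:22 PM − 205 min = 3:57 PM.
The headliner ends at 3:57 PM + 205 min = 7:22 PM.
The intermission ends at 7:22 PM − 90 min = 5:52 PM.
The meet-and-greet starts at 5:52 PM − 366 min = 11:46 AM.
Soundcheck is bounded by the meet-and-greet, so the earliest it can start is 11:46 AM.

11:46 AM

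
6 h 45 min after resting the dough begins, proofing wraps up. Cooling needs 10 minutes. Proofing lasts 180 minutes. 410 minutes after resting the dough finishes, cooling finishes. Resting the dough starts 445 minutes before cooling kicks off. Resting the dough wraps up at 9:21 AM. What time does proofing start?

Cooling ends at 9:21 AM + 410 min = 4:11 PM.
Cooling starts at 4:11 PM − 10 min = 4:01 PM.
Resting the dough starts at 4:01 PM − 445 min = 8:36 AM.
Proofing ends at 8:36 AM + 405 min = 3:21 PM.
Proofing starts at 3:21 PM − 180 min = 12:21 PM.

12:21 PM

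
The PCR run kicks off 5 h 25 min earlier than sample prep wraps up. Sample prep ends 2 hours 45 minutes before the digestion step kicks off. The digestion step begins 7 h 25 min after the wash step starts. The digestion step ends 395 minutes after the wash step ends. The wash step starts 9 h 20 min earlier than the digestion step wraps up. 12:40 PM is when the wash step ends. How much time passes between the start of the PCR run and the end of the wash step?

The digestion step ends at 12:40 PM + 395 min = 7:15 PM.
The wash step starts at 7:15 PM − 560 min = 9:55 AM.
The digestion step starts at 9:55 AM + 445 min = 5:20 PM.
Sample prep ends at 5:20 PM − 165 min = 2:35 PM.
The PCR run starts at 2:35 PM − 325 min = 9:10 AM.
From 9:10 AM to 12:40 PM is 210 minutes.

210 minutes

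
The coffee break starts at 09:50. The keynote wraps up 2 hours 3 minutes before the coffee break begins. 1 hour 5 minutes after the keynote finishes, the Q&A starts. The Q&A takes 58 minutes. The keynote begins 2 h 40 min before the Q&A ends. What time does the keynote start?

07:10

The keynote ends at 09:50 − 123 min = 07:47.
The Q&A starts at 07:47 + 65 min = 08:52.
The Q&A ends at 08:52 + 58 min = 09:50.
The keynote starts at 09:50 − 160 min = 07:10.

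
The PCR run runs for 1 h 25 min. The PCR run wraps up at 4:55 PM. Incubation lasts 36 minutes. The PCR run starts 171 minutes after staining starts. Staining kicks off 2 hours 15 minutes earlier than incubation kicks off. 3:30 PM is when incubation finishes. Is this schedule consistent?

Incubation starts at 3:30 PM − 36 min = 2:54 PM.
Staining starts at 2:54 PM − 135 min = 12:39 PM.
The PCR run starts at 12:39 PM + 171 min = 3:30 PM.
The PCR run ends at 3:30 PM + 85 min = 4:55 PM.
That matches the stated 4:55 PM, so the schedule is consistent.

Yes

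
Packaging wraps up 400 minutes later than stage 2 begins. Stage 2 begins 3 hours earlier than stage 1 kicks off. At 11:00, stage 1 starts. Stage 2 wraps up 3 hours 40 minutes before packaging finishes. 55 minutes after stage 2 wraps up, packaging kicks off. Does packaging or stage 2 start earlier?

stage 2

Stage 2 starts at 11:00 − 180 min = 08:00.
Packaging ends at 08:00 + 400 min = 14:40.
Stage 2 ends at 14:40 − 220 min = 11:00.
Packaging starts at 11:00 + 55 min = 11:55.
Packaging starts at 11:55 and stage 2 starts at 08:00, so stage 2 is first.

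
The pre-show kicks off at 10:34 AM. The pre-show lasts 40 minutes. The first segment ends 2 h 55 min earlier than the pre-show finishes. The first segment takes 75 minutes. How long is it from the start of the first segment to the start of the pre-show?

3 h 30 min

The pre-show ends at 10:34 AM + 40 min = 11:14 AM.
The first segment ends at 11:14 AM − 175 min = 8:19 AM.
The first segment starts at 8:19 AM − 75 min = 7:04 AM.
From 7:04 AM to 10:34 AM is 3 h 30 min.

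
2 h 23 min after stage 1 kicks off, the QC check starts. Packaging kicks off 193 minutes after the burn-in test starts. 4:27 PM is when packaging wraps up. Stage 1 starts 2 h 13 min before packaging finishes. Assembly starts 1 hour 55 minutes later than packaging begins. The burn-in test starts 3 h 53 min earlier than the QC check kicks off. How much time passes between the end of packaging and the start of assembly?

1 hour 25 minutes

Stage 1 starts at 4:27 PM − 133 min = 2:14 PM.
The QC check starts at 2:14 PM + 143 min = 4:37 PM.
The burn-in test starts at 4:37 PM − 233 min = 12:44 PM.
Packaging starts at 12:44 PM + 193 min = 3:57 PM.
Assembly starts at 3:57 PM + 115 min = 5:52 PM.
From 4:27 PM to 5:52 PM is 1 hour 25 minutes.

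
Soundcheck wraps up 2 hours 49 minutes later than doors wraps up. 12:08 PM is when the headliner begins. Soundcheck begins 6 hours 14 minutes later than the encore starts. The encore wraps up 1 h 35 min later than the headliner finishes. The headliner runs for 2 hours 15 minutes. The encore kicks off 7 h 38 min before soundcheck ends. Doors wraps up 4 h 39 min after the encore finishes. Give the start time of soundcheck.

The headliner ends at 12:08 PM + 135 min = 2:23 PM.
The encore ends at 2:23 PM + 95 min = 3:58 PM.
Doors ends at 3:58 PM + 279 min = 8:37 PM.
Soundcheck ends at 8:37 PM + 169 min = 11:26 PM.
The encore starts at 11:26 PM − 458 min = 3:48 PM.
Soundcheck starts at 3:48 PM + 374 min = 10:02 PM.

10:02 PM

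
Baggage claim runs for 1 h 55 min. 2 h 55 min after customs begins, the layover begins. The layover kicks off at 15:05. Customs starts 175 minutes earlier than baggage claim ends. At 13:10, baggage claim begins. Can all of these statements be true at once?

Yes

Baggage claim ends at 13:10 + 115 min = 15:05.
Customs starts at 15:05 − 175 min = 12:10.
The layover starts at 12:10 + 175 min = 15:05.
That matches the stated 15:05, so the schedule is consistent.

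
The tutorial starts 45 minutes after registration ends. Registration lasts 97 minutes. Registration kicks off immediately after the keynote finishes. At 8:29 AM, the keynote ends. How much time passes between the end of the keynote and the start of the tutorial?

Registration starts at 8:29 AM.
Registration ends at 8:29 AM + 97 min = 10:06 AM.
The tutorial starts at 10:06 AM + 45 min = 10:51 AM.
From 8:29 AM to 10:51 AM is 142 minutes.

142 minutes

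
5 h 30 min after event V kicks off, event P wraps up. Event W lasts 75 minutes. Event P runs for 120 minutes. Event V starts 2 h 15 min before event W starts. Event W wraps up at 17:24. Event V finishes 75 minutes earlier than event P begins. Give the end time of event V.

Event W starts at 17:24 − 75 min = 16:09.
Event V starts at 16:09 − 135 min = 13:54.
Event P ends at 13:54 + 330 min = 19:24.
Event P starts at 19:24 − 120 min = 17:24.
Event V ends at 17:24 − 75 min = 16:09.

16:09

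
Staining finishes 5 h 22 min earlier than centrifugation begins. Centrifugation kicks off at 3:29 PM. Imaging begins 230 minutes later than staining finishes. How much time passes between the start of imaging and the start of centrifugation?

Staining ends at 3:29 PM − 322 min = 10:07 AM.
Imaging starts at 10:07 AM + 230 min = 1:57 PM.
From 1:57 PM to 3:29 PM is 1 hour 32 minutes.

1 hour 32 minutes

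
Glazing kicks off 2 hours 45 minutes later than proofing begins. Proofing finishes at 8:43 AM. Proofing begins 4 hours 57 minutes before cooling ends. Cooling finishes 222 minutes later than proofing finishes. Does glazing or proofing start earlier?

proofing

Cooling ends at 8:43 AM + 222 min = 12:25 PM.
Proofing starts at 12:25 PM − 297 min = 7:28 AM.
Glazing starts at 7:28 AM + 165 min = 10:13 AM.
Glazing starts at 10:13 AM and proofing starts at 7:28 AM, so proofing is first.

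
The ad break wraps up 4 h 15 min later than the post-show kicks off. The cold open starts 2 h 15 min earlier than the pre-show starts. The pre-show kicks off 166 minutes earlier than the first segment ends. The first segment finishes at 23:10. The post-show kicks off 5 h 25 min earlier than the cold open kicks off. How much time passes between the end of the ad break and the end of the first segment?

The pre-show starts at 23:10 − 166 min = 20:24.
The cold open starts at 20:24 − 135 min = 18:09.
The post-show starts at 18:09 − 325 min = 12:44.
The ad break ends at 12:44 + 255 min = 16:59.
From 16:59 to 23:10 is 6 hours 11 minutes.

6 hours 11 minutes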